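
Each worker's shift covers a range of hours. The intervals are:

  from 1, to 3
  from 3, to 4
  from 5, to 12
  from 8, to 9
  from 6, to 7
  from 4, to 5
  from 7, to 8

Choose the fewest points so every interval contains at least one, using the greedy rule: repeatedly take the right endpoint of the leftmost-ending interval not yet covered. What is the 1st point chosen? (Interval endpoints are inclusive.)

3

Sorted: [1,3] [3,4] [4,5] [6,7] [7,8] [8,9] [5,12]
{[1,3],[3,4]} hit by 3; {[4,5]} hit by 5; {[6,7],[7,8]} hit by 7; {[8,9],[5,12]} hit by 9.
Points: 3, 5, 7, 9 (4 total).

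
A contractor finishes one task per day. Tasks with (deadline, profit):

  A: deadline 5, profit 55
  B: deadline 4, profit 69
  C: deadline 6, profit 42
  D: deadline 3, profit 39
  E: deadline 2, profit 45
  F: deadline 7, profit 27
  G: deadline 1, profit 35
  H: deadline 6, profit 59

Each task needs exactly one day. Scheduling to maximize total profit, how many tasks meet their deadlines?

7

Take jobs in profit order; each goes to the latest open slot no later than its deadline.
Profit order: B=69 H=59 A=55 E=45 C=42 D=39 G=35 F=27
Assign: B→slot 4, H→slot 6, A→slot 5, E→slot 2, C→slot 3, D→slot 1, G skipped, F→slot 7.
Slots: [1:D] [2:E] [3:C] [4:B] [5:A] [6:H] [7:F]
7 of 8 scheduled.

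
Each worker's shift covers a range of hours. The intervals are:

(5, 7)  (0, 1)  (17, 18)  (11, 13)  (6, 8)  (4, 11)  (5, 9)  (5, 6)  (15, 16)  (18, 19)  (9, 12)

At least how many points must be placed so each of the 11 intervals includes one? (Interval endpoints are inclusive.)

5

Process intervals by earliest right end; each time one isn't hit yet, stab at its right endpoint.
Sorted: [0,1] [5,6] [5,7] [6,8] [5,9] [4,11] [9,12] [11,13] [15,16] [17,18] [18,19]
{[0,1]} hit by 1; {[5,6],[5,7],[6,8],[5,9],[4,11]} hit by 6; {[9,12],[11,13]} hit by 12; {[15,16]} hit by 16; {[17,18],[18,19]} hit by 18.
Points: 1, 6, 12, 16, 18 (5 total).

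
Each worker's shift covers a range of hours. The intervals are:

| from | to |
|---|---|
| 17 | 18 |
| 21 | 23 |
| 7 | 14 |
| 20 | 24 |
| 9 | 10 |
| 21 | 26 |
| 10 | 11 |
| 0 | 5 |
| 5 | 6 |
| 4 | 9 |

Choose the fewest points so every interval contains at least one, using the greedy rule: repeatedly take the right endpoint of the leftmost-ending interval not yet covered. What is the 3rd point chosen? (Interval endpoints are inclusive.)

Process intervals by earliest right end; each time one isn't hit yet, stab at its right endpoint.
By right end: [0,5]  [5,6]  [4,9]  [9,10]  [10,11]  [7,14]  [17,18]  [21,23]  [20,24]  [21,26]
[0,5] uncovered → point at 5; [9,10] uncovered → point at 10; [17,18] uncovered → point at 18; [21,23] uncovered → point at 23.
Points: 5, 10, 18, 23 (4 total).

18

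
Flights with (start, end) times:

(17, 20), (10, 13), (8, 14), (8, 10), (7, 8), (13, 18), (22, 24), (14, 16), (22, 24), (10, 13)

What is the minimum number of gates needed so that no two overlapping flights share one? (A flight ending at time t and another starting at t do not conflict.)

The answer is the maximum number of intervals overlapping at any instant.
Events (time:±→running): 7:+→1 8:-→0 8:+→1 8:+→2 10:-→1 10:+→2 10:+→3 … peak 3.

3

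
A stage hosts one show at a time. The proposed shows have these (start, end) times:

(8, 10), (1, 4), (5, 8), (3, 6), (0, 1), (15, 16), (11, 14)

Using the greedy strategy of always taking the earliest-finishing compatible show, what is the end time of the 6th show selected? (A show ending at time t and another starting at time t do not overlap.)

16

Sort by end time and greedily take each interval whose start is ≥ the last chosen end.
Sorted by end: (0,1)  (1,4)  (3,6)  (5,8)  (8,10)  (11,14)  (15,16)
take (0,1); take (1,4); skip (3,6); take (5,8); take (8,10); take (11,14); take (15,16).
Selected: (0,1) (1,4) (5,8) (8,10) (11,14) (15,16)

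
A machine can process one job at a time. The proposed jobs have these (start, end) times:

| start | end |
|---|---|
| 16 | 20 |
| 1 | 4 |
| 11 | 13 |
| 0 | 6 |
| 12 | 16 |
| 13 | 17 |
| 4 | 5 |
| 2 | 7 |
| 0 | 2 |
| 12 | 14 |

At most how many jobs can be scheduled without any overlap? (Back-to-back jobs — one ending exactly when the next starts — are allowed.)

4

Order by finish time; keep every interval that doesn't clash with the previous kept one.
Sorted by end: (0,2)  (1,4)  (4,5)  (0,6)  (2,7)  (11,13)  (12,14)  (12,16)  (13,17)  (16,20)
take (0,2); take (4,5); take (11,13); take (13,17); skip (16,20).
Selected 4 jobs.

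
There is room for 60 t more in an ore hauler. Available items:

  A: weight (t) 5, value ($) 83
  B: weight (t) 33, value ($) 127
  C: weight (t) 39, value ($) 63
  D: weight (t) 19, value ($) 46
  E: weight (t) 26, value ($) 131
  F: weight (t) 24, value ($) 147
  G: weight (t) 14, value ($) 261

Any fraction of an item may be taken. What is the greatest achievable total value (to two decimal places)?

576.65

Greedy by value/weight ratio, highest first.
Ratios (sorted): G 18.64, A 16.60, F 6.12, E 5.04, B 3.85, D 2.42, C 1.62
take G (14 @ 261); take A (5 @ 83); take F (24 @ 147); take 17/26 of E → 85.65. Capacity used 60/60.
Total value = 576.65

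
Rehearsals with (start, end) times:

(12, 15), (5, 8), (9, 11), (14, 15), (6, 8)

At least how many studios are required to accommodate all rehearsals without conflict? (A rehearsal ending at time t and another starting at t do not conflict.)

2

starts: [5, 6, 9, 12, 14]
ends:   [8, 8, 11, 15, 15]
s5→1 s6→2  — peak 2.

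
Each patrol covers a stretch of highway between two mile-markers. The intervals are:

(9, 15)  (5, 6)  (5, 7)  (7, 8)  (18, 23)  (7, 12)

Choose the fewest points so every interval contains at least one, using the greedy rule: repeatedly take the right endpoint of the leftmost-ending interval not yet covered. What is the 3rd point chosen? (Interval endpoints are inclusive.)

15

Sort by right endpoint; whenever an interval is uncovered, place a point at its right end.
Sorted: [5,6] [5,7] [7,8] [7,12] [9,15] [18,23]
{[5,6],[5,7]} hit by 6; {[7,8],[7,12]} hit by 8; {[9,15]} hit by 15; {[18,23]} hit by 23.
Points: 6, 8, 15, 23 (4 total).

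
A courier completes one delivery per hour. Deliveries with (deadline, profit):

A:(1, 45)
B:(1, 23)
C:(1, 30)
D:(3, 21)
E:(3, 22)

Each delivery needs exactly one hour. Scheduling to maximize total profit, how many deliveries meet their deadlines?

By profit: A(d1,45), C(d1,30), B(d1,23), E(d3,22), D(d3,21)
A→slot 1; C skipped; B skipped; E→slot 3; D→slot 2.
3 of 5 scheduled.

3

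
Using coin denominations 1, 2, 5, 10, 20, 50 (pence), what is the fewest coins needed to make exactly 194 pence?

Greedy: take as many of the largest coin as possible, then repeat with the remainder.
194 = 3×50 + 2×20 + 2×2
Total coins = 3 + 2 + 2 = 7

7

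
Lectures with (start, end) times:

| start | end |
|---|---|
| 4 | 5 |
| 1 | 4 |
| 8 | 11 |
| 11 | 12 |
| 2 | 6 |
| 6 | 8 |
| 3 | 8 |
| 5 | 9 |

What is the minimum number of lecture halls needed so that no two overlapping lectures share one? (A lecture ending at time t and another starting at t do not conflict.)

3

Events (time:±→running): 1:+→1 2:+→2 3:+→3 … peak 3.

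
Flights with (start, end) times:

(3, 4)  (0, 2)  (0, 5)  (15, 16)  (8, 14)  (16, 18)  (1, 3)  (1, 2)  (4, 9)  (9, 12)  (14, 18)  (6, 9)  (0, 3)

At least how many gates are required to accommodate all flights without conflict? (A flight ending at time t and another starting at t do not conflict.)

The answer is the maximum number of intervals overlapping at any instant.
starts: [0, 0, 0, 1, 1, 3, 4, 6, 8, 9, 14, 15, 16]
ends:   [2, 2, 3, 3, 4, 5, 9, 9, 12, 14, 16, 18, 18]
s0→1 s0→2 s0→3 s1→4 s1→5  — peak 5.

5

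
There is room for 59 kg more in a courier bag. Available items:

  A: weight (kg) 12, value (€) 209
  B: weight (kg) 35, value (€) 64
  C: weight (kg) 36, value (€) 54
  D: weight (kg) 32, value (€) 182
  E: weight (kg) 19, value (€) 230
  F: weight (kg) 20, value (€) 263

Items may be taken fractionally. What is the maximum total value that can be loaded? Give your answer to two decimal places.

747.50

Ratios (sorted): A 17.42, F 13.15, E 12.11, D 5.69, B 1.83, C 1.50
take A (12 @ 209); take F (20 @ 263); take E (19 @ 230); take 8/32 of D → 45.50. Capacity used 59/59.
Total value = 747.50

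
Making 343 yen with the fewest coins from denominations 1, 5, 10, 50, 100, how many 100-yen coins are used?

3

343 = 3×100 + 4×10 + 3×1
Count of 100: 3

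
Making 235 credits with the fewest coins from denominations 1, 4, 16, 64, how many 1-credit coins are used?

Use the largest denomination that fits, subtract, and repeat.
235 = 3×64 + 2×16 + 2×4 + 3×1
Count of 1: 3

3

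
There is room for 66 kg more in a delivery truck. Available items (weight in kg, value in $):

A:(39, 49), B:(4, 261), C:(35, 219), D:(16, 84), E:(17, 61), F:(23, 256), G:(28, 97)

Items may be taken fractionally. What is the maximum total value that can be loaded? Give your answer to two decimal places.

Ratios (sorted): B 65.25, F 11.13, C 6.26, D 5.25, E 3.59, G 3.46, A 1.26
take B (4 @ 261); take F (23 @ 256); take C (35 @ 219); take 4/16 of D → 21.00. Capacity used 66/66.
Total value = 757.00

757.00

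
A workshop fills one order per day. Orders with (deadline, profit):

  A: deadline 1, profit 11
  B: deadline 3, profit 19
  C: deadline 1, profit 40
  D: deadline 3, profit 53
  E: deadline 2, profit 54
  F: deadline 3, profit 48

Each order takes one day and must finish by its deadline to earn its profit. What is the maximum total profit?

Profit order: E=54 D=53 F=48 C=40 B=19 A=11
Assign: E→slot 2, D→slot 3, F→slot 1, C skipped, B skipped, A skipped.
Slots: [1:F] [2:E] [3:D]
Profit = 48 + 54 + 53 = 155

155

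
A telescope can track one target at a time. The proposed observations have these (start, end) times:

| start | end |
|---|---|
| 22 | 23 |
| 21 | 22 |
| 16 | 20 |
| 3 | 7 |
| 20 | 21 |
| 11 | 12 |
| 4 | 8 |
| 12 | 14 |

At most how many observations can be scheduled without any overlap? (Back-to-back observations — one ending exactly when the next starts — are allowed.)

7

By end time: (3,7), (4,8), (11,12), (12,14), (16,20), (20,21), (21,22), (22,23).
Pick (3,7); next start ≥ 7 → (11,12); next start ≥ 12 → (12,14); next start ≥ 14 → (16,20); next start ≥ 20 → (20,21); next start ≥ 21 → (21,22); next start ≥ 22 → (22,23).
Selected 7 observations.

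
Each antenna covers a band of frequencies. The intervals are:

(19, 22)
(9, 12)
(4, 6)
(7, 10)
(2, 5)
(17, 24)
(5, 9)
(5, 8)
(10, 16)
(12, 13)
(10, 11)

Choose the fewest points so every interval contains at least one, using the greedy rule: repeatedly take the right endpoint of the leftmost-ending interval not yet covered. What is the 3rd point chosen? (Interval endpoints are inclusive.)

Sorted: [2,5] [4,6] [5,8] [5,9] [7,10] [10,11] [9,12] [12,13] [10,16] [19,22] [17,24]
{[2,5],[4,6],[5,8],[5,9]} hit by 5; {[7,10],[10,11],[9,12]} hit by 10; {[12,13],[10,16]} hit by 13; {[19,22],[17,24]} hit by 22.
Points: 5, 10, 13, 22 (4 total).

13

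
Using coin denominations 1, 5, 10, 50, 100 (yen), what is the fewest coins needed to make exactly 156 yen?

156 − 1×100→56 − 1×50→6 − 1×5→1 − 1×1→0
Total coins = 1 + 1 + 1 + 1 = 4

4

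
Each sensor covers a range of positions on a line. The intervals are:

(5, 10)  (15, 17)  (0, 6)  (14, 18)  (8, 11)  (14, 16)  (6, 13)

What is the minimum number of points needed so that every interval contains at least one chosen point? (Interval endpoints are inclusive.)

3

Process intervals by earliest right end; each time one isn't hit yet, stab at its right endpoint.
Sorted: [0,6] [5,10] [8,11] [6,13] [14,16] [15,17] [14,18]
{[0,6],[5,10]} hit by 6; {[8,11],[6,13]} hit by 11; {[14,16],[15,17],[14,18]} hit by 16.
Points: 6, 11, 16 (3 total).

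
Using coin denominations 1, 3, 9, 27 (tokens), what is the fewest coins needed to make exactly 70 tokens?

6

70 − 2×27→16 − 1×9→7 − 2×3→1 − 1×1→0
Total coins = 2 + 1 + 2 + 1 = 6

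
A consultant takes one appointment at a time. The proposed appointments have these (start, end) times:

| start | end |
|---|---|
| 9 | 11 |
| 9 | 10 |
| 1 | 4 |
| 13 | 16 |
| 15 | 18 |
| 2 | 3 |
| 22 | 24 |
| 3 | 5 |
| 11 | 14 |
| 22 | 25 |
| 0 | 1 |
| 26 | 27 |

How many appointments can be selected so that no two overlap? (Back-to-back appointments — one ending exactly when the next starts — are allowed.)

8

Greedy by earliest finish: after sorting by end time, pick each interval compatible with the last pick.
By end time: (0,1), (2,3), (1,4), (3,5), (9,10), (9,11), (11,14), (13,16), (15,18), (22,24), (22,25), (26,27).
Pick (0,1); next start ≥ 1 → (2,3); next start ≥ 3 → (3,5); next start ≥ 5 → (9,10); next start ≥ 10 → (11,14); next start ≥ 14 → (15,18); next start ≥ 18 → (22,24); next start ≥ 24 → (26,27).
Selected 8 appointments.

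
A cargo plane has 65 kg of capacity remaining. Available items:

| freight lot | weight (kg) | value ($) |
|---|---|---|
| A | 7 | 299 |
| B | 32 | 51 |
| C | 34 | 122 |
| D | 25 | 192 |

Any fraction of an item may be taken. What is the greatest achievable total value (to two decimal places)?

609.41

Sort by value per unit weight and fill in that order.
Ratios (sorted): A 42.71, D 7.68, C 3.59, B 1.59
take A (7 @ 299); take D (25 @ 192); take 33/34 of C → 118.41. Capacity used 65/65.
Total value = 609.41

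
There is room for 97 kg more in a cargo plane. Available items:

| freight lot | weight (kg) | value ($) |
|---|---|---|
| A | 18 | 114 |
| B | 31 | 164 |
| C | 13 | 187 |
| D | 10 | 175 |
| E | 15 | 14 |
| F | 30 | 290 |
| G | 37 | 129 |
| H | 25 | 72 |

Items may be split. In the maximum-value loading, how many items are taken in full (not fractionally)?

Greedy by value/weight ratio, highest first.
Ratios (sorted): D 17.50, C 14.38, F 9.67, A 6.33, B 5.29, G 3.49, H 2.88, E 0.93
take D (10 @ 175); take C (13 @ 187); take F (30 @ 290); take A (18 @ 114); take 26/31 of B → 137.55. Capacity used 97/97.
4 item(s) taken whole; one partial (take 26/31 of B).

4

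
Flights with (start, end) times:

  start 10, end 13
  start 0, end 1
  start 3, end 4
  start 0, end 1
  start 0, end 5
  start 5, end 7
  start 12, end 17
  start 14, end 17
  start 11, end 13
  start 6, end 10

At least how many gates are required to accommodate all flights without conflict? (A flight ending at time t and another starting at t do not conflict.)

3

starts: [0, 0, 0, 3, 5, 6, 10, 11, 12, 14]
ends:   [1, 1, 4, 5, 7, 10, 13, 13, 17, 17]
s0→1 s0→2 s0→3  — peak 3.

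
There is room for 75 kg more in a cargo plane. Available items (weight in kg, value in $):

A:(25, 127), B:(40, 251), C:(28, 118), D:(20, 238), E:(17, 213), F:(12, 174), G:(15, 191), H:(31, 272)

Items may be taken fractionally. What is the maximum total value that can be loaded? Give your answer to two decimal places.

Greedy by value/weight ratio, highest first.
Ratios (sorted): F 14.50, G 12.73, E 12.53, D 11.90, H 8.77, B 6.28, A 5.08, C 4.21
take F (12 @ 174); take G (15 @ 191); take E (17 @ 213); take D (20 @ 238); take 11/31 of H → 96.52. Capacity used 75/75.
Total value = 912.52

912.52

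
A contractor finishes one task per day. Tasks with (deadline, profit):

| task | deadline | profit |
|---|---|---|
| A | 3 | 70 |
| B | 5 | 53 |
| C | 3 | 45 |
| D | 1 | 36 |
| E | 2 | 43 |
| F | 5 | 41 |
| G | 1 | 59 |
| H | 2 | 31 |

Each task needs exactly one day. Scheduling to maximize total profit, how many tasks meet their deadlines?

By profit: A(d3,70), G(d1,59), B(d5,53), C(d3,45), E(d2,43), F(d5,41), D(d1,36), H(d2,31)
A→slot 3; G→slot 1; B→slot 5; C→slot 2; E skipped; F→slot 4; D skipped; H skipped.
5 of 8 scheduled.

5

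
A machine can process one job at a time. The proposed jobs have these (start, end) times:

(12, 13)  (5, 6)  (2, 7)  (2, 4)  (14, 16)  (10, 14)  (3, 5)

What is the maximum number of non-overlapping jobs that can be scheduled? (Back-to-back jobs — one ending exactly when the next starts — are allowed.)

Sort by end time and greedily take each interval whose start is ≥ the last chosen end.
Sorted by end: (2,4)  (3,5)  (5,6)  (2,7)  (12,13)  (10,14)  (14,16)
take (2,4); take (5,6); take (12,13); skip (10,14); take (14,16).
Selected 4 jobs.

4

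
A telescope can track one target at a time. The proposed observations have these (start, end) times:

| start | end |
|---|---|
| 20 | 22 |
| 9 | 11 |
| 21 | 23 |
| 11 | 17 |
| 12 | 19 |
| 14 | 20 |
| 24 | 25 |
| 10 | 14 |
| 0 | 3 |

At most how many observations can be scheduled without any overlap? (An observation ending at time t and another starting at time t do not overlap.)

5

Order by finish time; keep every interval that doesn't clash with the previous kept one.
Sorted by end: (0,3)  (9,11)  (10,14)  (11,17)  (12,19)  (14,20)  (20,22)  (21,23)  (24,25)
take (0,3); take (9,11); take (11,17); take (20,22); take (24,25).
Selected 5 observations.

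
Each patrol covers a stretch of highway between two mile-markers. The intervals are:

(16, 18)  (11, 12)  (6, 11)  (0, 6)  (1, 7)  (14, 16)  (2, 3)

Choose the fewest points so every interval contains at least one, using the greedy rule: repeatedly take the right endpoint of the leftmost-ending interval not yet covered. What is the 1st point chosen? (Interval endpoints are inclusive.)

3

Sorted: [2,3] [0,6] [1,7] [6,11] [11,12] [14,16] [16,18]
{[2,3],[0,6],[1,7]} hit by 3; {[6,11],[11,12]} hit by 11; {[14,16],[16,18]} hit by 16.
Points: 3, 11, 16 (3 total).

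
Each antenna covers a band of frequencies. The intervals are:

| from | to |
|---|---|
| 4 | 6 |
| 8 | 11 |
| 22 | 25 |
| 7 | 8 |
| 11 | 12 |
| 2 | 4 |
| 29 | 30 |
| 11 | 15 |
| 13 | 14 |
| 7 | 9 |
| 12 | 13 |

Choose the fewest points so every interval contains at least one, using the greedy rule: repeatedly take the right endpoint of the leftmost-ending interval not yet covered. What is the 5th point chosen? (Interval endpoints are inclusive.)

25

By right end: [2,4]  [4,6]  [7,8]  [7,9]  [8,11]  [11,12]  [12,13]  [13,14]  [11,15]  [22,25]  [29,30]
[2,4] uncovered → point at 4; [7,8] uncovered → point at 8; [11,12] uncovered → point at 12; [13,14] uncovered → point at 14; [22,25] uncovered → point at 25; [29,30] uncovered → point at 30.
Points: 4, 8, 12, 14, 25, 30 (6 total).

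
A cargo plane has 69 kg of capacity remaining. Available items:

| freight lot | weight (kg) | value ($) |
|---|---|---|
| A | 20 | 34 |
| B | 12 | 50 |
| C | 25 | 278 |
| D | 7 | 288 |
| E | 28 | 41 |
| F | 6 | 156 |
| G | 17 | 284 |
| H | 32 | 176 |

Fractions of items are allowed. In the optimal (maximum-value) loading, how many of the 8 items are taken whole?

Sort by value per unit weight and fill in that order.
Order: D (288/7=41.14) > F (156/6=26.00) > G (284/17=16.71) > C (278/25=11.12) > H (176/32=5.50) > B (50/12=4.17) > A (34/20=1.70) > E (41/28=1.46)
Fill: take D (7 @ 288) → take F (6 @ 156) → take G (17 @ 284) → take C (25 @ 278) → take 14/32 of H → 77.00; 69/69 used.
4 item(s) taken whole; one partial (take 14/32 of H).

4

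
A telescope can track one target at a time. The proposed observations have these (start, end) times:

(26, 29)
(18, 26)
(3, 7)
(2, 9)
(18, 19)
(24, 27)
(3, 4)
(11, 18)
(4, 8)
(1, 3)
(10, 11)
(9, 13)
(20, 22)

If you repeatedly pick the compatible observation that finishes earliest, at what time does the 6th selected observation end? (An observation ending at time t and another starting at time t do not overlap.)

19

By end time: (1,3), (3,4), (3,7), (4,8), (2,9), (10,11), (9,13), (11,18), (18,19), (20,22), (18,26), (24,27), (26,29).
Pick (1,3); next start ≥ 3 → (3,4); next start ≥ 4 → (4,8); next start ≥ 8 → (10,11); next start ≥ 11 → (11,18); next start ≥ 18 → (18,19); next start ≥ 19 → (20,22); next start ≥ 22 → (24,27).
Selected: (1,3) (3,4) (4,8) (10,11) (11,18) (18,19) (20,22) (24,27)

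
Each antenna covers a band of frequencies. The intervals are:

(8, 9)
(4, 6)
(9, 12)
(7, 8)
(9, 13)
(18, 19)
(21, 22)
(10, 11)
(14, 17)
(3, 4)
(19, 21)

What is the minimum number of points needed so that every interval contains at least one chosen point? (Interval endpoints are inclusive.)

By right end: [3,4]  [4,6]  [7,8]  [8,9]  [10,11]  [9,12]  [9,13]  [14,17]  [18,19]  [19,21]  [21,22]
[3,4] uncovered → point at 4; [7,8] uncovered → point at 8; [10,11] uncovered → point at 11; [14,17] uncovered → point at 17; [18,19] uncovered → point at 19; [21,22] uncovered → point at 22.
Points: 4, 8, 11, 17, 19, 22 (6 total).

6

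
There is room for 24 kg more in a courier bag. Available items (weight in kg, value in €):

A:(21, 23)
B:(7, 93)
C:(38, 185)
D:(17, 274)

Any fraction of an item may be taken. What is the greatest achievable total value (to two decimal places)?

367.00

Ratios (sorted): D 16.12, B 13.29, C 4.87, A 1.10
take D (17 @ 274); take B (7 @ 93). Capacity used 24/24.
Total value = 367.00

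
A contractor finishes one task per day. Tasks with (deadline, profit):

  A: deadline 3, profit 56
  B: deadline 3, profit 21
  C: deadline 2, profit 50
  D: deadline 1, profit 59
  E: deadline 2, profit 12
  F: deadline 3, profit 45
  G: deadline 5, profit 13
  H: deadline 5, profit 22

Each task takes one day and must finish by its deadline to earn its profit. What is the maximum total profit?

Sort by profit descending; place each in the latest free slot ≤ its deadline.
Profit order: D=59 A=56 C=50 F=45 H=22 B=21 G=13 E=12
Assign: D→slot 1, A→slot 3, C→slot 2, F skipped, H→slot 5, B skipped, G→slot 4, E skipped.
Slots: [1:D] [2:C] [3:A] [4:G] [5:H]
Profit = 59 + 50 + 56 + 13 + 22 = 200

200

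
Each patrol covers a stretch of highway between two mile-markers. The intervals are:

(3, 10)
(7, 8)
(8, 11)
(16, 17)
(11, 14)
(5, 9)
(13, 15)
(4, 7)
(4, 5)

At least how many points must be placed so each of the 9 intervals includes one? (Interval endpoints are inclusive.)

Sort by right endpoint; whenever an interval is uncovered, place a point at its right end.
By right end: [4,5]  [4,7]  [7,8]  [5,9]  [3,10]  [8,11]  [11,14]  [13,15]  [16,17]
[4,5] uncovered → point at 5; [7,8] uncovered → point at 8; [11,14] uncovered → point at 14; [16,17] uncovered → point at 17.
Points: 5, 8, 14, 17 (4 total).

4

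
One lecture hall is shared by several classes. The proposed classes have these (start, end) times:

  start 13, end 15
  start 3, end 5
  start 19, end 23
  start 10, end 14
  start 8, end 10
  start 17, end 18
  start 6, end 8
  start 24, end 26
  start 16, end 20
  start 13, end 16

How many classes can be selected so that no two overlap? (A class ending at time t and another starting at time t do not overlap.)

7

Sorted by end: (3,5)  (6,8)  (8,10)  (10,14)  (13,15)  (13,16)  (17,18)  (16,20)  (19,23)  (24,26)
take (3,5); take (6,8); take (8,10); take (10,14); take (17,18); take (19,23); take (24,26).
Selected 7 classes.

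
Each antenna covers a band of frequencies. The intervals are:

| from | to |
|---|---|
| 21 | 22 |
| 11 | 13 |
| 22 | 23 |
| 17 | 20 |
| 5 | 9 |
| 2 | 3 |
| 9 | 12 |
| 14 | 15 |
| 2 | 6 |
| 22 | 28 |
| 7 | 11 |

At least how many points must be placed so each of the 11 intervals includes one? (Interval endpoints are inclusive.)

6

Process intervals by earliest right end; each time one isn't hit yet, stab at its right endpoint.
Sorted: [2,3] [2,6] [5,9] [7,11] [9,12] [11,13] [14,15] [17,20] [21,22] [22,23] [22,28]
{[2,3],[2,6]} hit by 3; {[5,9],[7,11],[9,12]} hit by 9; {[11,13]} hit by 13; {[14,15]} hit by 15; {[17,20]} hit by 20; {[21,22],[22,23],[22,28]} hit by 22.
Points: 3, 9, 13, 15, 20, 22 (6 total).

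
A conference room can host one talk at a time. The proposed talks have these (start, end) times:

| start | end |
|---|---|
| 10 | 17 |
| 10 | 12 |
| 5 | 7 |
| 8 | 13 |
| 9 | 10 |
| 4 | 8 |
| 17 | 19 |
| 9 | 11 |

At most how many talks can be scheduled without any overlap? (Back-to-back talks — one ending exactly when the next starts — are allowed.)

4

By end time: (5,7), (4,8), (9,10), (9,11), (10,12), (8,13), (10,17), (17,19).
Pick (5,7); next start ≥ 7 → (9,10); next start ≥ 10 → (10,12); next start ≥ 12 → (17,19).
Selected 4 talks.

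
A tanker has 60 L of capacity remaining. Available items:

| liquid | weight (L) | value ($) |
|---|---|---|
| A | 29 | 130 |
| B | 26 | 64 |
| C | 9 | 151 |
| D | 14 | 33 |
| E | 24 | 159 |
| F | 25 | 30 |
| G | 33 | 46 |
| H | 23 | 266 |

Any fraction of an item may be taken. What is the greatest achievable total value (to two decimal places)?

593.93

Greedy by value/weight ratio, highest first.
Order: C (151/9=16.78) > H (266/23=11.57) > E (159/24=6.62) > A (130/29=4.48) > B (64/26=2.46) > D (33/14=2.36) > G (46/33=1.39) > F (30/25=1.20)
Fill: take C (9 @ 151) → take H (23 @ 266) → take E (24 @ 159) → take 4/29 of A → 17.93; 60/60 used.
Total value = 593.93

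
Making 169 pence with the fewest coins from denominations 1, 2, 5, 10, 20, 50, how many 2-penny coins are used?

2

Greedy: take as many of the largest coin as possible, then repeat with the remainder.
169 = 3×50 + 1×10 + 1×5 + 2×2
Count of 2: 2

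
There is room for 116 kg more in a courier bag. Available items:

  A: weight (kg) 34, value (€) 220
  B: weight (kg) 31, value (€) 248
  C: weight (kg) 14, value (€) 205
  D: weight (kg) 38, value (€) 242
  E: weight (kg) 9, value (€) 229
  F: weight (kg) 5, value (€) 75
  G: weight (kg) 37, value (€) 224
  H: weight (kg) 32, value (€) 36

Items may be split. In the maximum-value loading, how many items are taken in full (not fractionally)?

Ratios (sorted): E 25.44, F 15.00, C 14.64, B 8.00, A 6.47, D 6.37, G 6.05, H 1.12
take E (9 @ 229); take F (5 @ 75); take C (14 @ 205); take B (31 @ 248); take A (34 @ 220); take 23/38 of D → 146.47. Capacity used 116/116.
5 item(s) taken whole; one partial (take 23/38 of D).

5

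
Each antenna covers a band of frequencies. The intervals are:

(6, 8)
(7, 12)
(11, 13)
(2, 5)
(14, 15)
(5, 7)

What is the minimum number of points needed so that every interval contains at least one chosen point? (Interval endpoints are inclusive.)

Process intervals by earliest right end; each time one isn't hit yet, stab at its right endpoint.
Sorted: [2,5] [5,7] [6,8] [7,12] [11,13] [14,15]
{[2,5],[5,7]} hit by 5; {[6,8],[7,12]} hit by 8; {[11,13]} hit by 13; {[14,15]} hit by 15.
Points: 5, 8, 13, 15 (4 total).

4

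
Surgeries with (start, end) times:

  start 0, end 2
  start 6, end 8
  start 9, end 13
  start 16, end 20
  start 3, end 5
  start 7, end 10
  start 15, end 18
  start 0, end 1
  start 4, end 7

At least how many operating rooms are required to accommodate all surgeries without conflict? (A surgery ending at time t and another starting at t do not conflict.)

Count concurrent intervals with a sweep; the peak is the room count.
starts: [0, 0, 3, 4, 6, 7, 9, 15, 16]
ends:   [1, 2, 5, 7, 8, 10, 13, 18, 20]
s0→1 s0→2  — peak 2.

2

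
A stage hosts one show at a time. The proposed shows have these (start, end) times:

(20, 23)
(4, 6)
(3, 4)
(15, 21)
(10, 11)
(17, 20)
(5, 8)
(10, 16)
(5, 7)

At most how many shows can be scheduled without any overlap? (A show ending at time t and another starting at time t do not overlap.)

5

Greedy by earliest finish: after sorting by end time, pick each interval compatible with the last pick.
Sorted by end: (3,4)  (4,6)  (5,7)  (5,8)  (10,11)  (10,16)  (17,20)  (15,21)  (20,23)
take (3,4); take (4,6); skip (5,7); skip (5,8); take (10,11); take (17,20); skip (15,21); take (20,23).
Selected 5 shows.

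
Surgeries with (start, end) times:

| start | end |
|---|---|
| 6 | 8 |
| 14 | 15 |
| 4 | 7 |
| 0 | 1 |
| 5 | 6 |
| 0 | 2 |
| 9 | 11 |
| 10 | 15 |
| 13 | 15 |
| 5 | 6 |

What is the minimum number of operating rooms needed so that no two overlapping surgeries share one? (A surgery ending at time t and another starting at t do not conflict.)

3

The answer is the maximum number of intervals overlapping at any instant.
starts: [0, 0, 4, 5, 5, 6, 9, 10, 13, 14]
ends:   [1, 2, 6, 6, 7, 8, 11, 15, 15, 15]
s0→1 s0→2 e1→1 e2→0 s4→1 s5→2 s5→3  — peak 3.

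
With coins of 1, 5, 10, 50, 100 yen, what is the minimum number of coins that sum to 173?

173 = 1×100 + 1×50 + 2×10 + 3×1
Total coins = 1 + 1 + 2 + 3 = 7

7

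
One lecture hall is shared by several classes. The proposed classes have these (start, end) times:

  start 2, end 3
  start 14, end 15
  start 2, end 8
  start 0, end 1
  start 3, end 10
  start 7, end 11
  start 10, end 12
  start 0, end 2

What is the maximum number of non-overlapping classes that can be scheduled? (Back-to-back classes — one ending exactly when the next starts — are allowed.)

Greedy by earliest finish: after sorting by end time, pick each interval compatible with the last pick.
Sorted by end: (0,1)  (0,2)  (2,3)  (2,8)  (3,10)  (7,11)  (10,12)  (14,15)
take (0,1); skip (0,2); take (2,3); skip (2,8); take (3,10); skip (7,11); take (10,12); take (14,15).
Selected 5 classes.

5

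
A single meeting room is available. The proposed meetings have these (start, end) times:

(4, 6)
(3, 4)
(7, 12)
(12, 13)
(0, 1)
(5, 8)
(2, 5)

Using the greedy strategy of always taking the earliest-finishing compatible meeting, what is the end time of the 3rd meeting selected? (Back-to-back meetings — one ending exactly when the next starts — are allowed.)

6

Sorted by end: (0,1)  (3,4)  (2,5)  (4,6)  (5,8)  (7,12)  (12,13)
take (0,1); take (3,4); take (4,6); take (7,12); take (12,13).
Selected: (0,1) (3,4) (4,6) (7,12) (12,13)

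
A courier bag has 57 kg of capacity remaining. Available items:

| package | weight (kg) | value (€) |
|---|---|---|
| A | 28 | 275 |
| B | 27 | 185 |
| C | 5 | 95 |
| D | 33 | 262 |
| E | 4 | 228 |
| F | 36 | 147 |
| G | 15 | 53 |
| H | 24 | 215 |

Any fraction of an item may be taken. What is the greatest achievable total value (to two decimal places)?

Sort by value per unit weight and fill in that order.
Ratios (sorted): E 57.00, C 19.00, A 9.82, H 8.96, D 7.94, B 6.85, F 4.08, G 3.53
take E (4 @ 228); take C (5 @ 95); take A (28 @ 275); take 20/24 of H → 179.17. Capacity used 57/57.
Total value = 777.17

777.17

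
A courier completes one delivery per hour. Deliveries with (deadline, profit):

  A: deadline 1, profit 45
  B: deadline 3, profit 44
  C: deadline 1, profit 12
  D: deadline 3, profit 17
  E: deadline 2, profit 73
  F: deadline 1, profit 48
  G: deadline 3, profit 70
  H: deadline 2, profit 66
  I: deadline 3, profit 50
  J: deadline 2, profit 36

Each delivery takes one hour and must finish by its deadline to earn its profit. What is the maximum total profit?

209

Take jobs in profit order; each goes to the latest open slot no later than its deadline.
Profit order: E=73 G=70 H=66 I=50 F=48 A=45 B=44 J=36 D=17 C=12
Assign: E→slot 2, G→slot 3, H→slot 1, I skipped, F skipped, A skipped, B skipped, J skipped, D skipped, C skipped.
Slots: [1:H] [2:E] [3:G]
Profit = 66 + 73 + 70 = 209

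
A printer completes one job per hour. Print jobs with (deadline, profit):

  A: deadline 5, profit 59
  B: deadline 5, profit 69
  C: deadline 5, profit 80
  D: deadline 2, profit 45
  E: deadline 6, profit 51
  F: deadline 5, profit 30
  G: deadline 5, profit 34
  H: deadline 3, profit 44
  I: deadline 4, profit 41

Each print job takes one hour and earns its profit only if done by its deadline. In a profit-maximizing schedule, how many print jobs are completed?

6

By profit: C(d5,80), B(d5,69), A(d5,59), E(d6,51), D(d2,45), H(d3,44), I(d4,41), G(d5,34), F(d5,30)
C→slot 5; B→slot 4; A→slot 3; E→slot 6; D→slot 2; H→slot 1; I skipped; G skipped; F skipped.
6 of 9 scheduled.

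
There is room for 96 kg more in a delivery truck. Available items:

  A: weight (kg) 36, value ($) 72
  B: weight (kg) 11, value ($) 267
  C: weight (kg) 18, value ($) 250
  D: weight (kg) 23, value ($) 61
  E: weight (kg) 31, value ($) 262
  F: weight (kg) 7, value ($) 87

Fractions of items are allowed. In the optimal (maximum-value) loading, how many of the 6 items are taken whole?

Greedy by value/weight ratio, highest first.
Ratios (sorted): B 24.27, C 13.89, F 12.43, E 8.45, D 2.65, A 2.00
take B (11 @ 267); take C (18 @ 250); take F (7 @ 87); take E (31 @ 262); take D (23 @ 61); take 6/36 of A → 12.00. Capacity used 96/96.
5 item(s) taken whole; one partial (take 6/36 of A).

5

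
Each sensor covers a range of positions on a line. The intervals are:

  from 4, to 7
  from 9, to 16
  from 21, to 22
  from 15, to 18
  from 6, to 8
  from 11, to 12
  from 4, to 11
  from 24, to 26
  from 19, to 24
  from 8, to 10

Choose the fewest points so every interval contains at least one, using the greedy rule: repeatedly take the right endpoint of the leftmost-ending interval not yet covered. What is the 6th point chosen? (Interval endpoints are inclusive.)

26

Process intervals by earliest right end; each time one isn't hit yet, stab at its right endpoint.
By right end: [4,7]  [6,8]  [8,10]  [4,11]  [11,12]  [9,16]  [15,18]  [21,22]  [19,24]  [24,26]
[4,7] uncovered → point at 7; [8,10] uncovered → point at 10; [11,12] uncovered → point at 12; [15,18] uncovered → point at 18; [21,22] uncovered → point at 22; [24,26] uncovered → point at 26.
Points: 7, 10, 12, 18, 22, 26 (6 total).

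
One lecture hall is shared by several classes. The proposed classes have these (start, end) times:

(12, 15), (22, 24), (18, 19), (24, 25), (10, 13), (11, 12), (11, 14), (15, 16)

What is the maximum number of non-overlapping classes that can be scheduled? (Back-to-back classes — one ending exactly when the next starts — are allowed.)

Sorted by end: (11,12)  (10,13)  (11,14)  (12,15)  (15,16)  (18,19)  (22,24)  (24,25)
take (11,12); skip (10,13); take (12,15); take (15,16); take (18,19); take (22,24); take (24,25).
Selected 6 classes.

6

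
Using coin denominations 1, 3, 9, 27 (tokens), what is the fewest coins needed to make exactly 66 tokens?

Use the largest denomination that fits, subtract, and repeat.
66 = 2×27 + 1×9 + 1×3
Total coins = 2 + 1 + 1 = 4

4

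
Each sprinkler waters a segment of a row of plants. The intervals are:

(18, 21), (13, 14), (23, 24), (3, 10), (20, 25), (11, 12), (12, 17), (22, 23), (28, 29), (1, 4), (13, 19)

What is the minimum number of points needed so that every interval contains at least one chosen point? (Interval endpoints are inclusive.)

6

By right end: [1,4]  [3,10]  [11,12]  [13,14]  [12,17]  [13,19]  [18,21]  [22,23]  [23,24]  [20,25]  [28,29]
[1,4] uncovered → point at 4; [11,12] uncovered → point at 12; [13,14] uncovered → point at 14; [18,21] uncovered → point at 21; [22,23] uncovered → point at 23; [28,29] uncovered → point at 29.
Points: 4, 12, 14, 21, 23, 29 (6 total).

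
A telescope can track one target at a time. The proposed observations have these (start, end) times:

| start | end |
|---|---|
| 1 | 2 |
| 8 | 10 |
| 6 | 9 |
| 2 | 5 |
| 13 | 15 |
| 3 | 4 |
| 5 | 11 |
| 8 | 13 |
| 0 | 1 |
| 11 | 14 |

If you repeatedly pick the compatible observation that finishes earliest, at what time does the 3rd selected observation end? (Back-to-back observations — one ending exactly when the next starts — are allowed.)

4

Sorted by end: (0,1)  (1,2)  (3,4)  (2,5)  (6,9)  (8,10)  (5,11)  (8,13)  (11,14)  (13,15)
take (0,1); take (1,2); take (3,4); take (6,9); take (11,14); skip (13,15).
Selected: (0,1) (1,2) (3,4) (6,9) (11,14)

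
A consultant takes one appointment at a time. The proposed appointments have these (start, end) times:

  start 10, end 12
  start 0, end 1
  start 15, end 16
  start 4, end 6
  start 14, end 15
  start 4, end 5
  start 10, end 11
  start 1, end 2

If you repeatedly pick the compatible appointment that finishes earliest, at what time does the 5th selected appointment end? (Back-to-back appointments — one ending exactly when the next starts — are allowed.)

15

Order by finish time; keep every interval that doesn't clash with the previous kept one.
By end time: (0,1), (1,2), (4,5), (4,6), (10,11), (10,12), (14,15), (15,16).
Pick (0,1); next start ≥ 1 → (1,2); next start ≥ 2 → (4,5); next start ≥ 5 → (10,11); next start ≥ 11 → (14,15); next start ≥ 15 → (15,16).
Selected: (0,1) (1,2) (4,5) (10,11) (14,15) (15,16)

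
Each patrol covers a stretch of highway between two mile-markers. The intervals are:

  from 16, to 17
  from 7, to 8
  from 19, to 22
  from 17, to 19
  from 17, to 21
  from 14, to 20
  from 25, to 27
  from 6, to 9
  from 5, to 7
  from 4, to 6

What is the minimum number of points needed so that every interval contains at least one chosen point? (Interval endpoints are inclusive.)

By right end: [4,6]  [5,7]  [7,8]  [6,9]  [16,17]  [17,19]  [14,20]  [17,21]  [19,22]  [25,27]
[4,6] uncovered → point at 6; [7,8] uncovered → point at 8; [16,17] uncovered → point at 17; [19,22] uncovered → point at 22; [25,27] uncovered → point at 27.
Points: 6, 8, 17, 22, 27 (5 total).

5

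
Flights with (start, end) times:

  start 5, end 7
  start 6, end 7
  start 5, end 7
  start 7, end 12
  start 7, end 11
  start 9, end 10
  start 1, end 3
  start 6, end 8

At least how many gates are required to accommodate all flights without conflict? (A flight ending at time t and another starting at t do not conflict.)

4

The answer is the maximum number of intervals overlapping at any instant.
starts: [1, 5, 5, 6, 6, 7, 7, 9]
ends:   [3, 7, 7, 7, 8, 10, 11, 12]
s1→1 e3→0 s5→1 s5→2 s6→3 s6→4  — peak 4.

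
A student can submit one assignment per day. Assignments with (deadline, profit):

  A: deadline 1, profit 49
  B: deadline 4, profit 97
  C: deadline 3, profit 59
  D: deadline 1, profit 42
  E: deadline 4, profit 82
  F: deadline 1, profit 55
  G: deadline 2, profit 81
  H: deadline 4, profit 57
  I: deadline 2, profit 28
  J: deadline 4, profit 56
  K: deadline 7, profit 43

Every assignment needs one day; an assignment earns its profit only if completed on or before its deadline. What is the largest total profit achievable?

Take jobs in profit order; each goes to the latest open slot no later than its deadline.
Profit order: B=97 E=82 G=81 C=59 H=57 J=56 F=55 A=49 K=43 D=42 I=28
Assign: B→slot 4, E→slot 3, G→slot 2, C→slot 1, H skipped, J skipped, F skipped, A skipped, K→slot 7, D skipped, I skipped.
Slots: [1:C] [2:G] [3:E] [4:B] [7:K]
Profit = 59 + 81 + 82 + 97 + 43 = 362

362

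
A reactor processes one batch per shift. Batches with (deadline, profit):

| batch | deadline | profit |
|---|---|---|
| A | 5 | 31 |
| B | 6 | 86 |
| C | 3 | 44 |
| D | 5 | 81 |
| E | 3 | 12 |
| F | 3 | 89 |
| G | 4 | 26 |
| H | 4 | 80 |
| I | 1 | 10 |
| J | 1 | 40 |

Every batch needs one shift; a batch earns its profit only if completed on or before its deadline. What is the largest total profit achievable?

By profit: F(d3,89), B(d6,86), D(d5,81), H(d4,80), C(d3,44), J(d1,40), A(d5,31), G(d4,26), E(d3,12), I(d1,10)
F→slot 3; B→slot 6; D→slot 5; H→slot 4; C→slot 2; J→slot 1; A skipped; G skipped; E skipped; I skipped.
Profit = 40 + 44 + 89 + 80 + 81 + 86 = 420

420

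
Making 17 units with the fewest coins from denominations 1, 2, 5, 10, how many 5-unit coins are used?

Use the largest denomination that fits, subtract, and repeat.
17 − 1×10→7 − 1×5→2 − 1×2→0
Count of 5: 1

1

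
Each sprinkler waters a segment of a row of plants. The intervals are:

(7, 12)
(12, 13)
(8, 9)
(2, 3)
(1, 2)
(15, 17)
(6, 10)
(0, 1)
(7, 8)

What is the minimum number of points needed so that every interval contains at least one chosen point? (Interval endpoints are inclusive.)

5

Sort by right endpoint; whenever an interval is uncovered, place a point at its right end.
By right end: [0,1]  [1,2]  [2,3]  [7,8]  [8,9]  [6,10]  [7,12]  [12,13]  [15,17]
[0,1] uncovered → point at 1; [2,3] uncovered → point at 3; [7,8] uncovered → point at 8; [12,13] uncovered → point at 13; [15,17] uncovered → point at 17.
Points: 1, 3, 8, 13, 17 (5 total).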